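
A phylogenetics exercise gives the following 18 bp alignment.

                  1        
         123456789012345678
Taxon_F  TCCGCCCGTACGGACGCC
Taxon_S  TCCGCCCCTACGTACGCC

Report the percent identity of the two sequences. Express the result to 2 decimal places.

88.89%

Mismatches occur at site 8 (G↔C), site 13 (G↔T).
16 of the 18 sites match, so the percent identity is 16/18 × 100 = 88.89%.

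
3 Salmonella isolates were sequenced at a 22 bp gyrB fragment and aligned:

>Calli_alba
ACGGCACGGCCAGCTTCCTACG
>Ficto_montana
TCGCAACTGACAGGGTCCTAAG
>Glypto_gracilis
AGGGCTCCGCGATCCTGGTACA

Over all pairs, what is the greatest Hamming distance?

Pairwise Hamming distances:
  Calli_alba vs Ficto_montana: 8
  Calli_alba vs Glypto_gracilis: 9
  Ficto_montana vs Glypto_gracilis: 15
The largest is 15, between Ficto_montana and Glypto_gracilis.

15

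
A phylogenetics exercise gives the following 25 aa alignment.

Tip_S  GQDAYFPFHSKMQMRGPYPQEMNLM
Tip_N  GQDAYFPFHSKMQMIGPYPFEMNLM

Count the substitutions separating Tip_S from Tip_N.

2

Differing sites — 15:R/I; 20:Q/F.
That gives 2 mismatches out of 25 aligned sites, so the Hamming distance is 2.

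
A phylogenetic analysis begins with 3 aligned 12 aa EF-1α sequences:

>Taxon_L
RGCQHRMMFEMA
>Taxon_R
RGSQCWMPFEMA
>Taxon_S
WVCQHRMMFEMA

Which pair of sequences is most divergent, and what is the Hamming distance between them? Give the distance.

6

Pairwise Hamming distances:
  Taxon_L vs Taxon_R: 4
  Taxon_L vs Taxon_S: 2
  Taxon_R vs Taxon_S: 6
The largest is 6, between Taxon_R and Taxon_S.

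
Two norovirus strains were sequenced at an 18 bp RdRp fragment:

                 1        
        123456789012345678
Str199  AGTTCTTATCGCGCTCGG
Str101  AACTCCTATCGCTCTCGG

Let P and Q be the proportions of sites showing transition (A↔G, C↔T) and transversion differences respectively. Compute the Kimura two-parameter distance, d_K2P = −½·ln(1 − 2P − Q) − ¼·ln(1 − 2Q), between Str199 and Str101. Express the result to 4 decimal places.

0.2757

The sequences differ at positions 2 (G/A, transition), 3 (T/C, transition), 6 (T/C, transition), 13 (G/T, transversion).
Of the 4 differences, 3 transitions and 1 transversion over 18 sites: P = 3/18 = 0.166667, Q = 1/18 = 0.055556.
d = −0.5·ln(0.611110) − 0.25·ln(0.888888) = −0.5·(-0.492478) − 0.25·(-0.117784) = 0.2757.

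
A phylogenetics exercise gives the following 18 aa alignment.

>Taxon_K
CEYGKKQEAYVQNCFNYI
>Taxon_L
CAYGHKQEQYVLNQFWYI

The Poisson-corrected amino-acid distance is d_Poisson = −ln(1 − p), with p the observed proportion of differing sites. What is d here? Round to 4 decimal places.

Mismatches occur at site 2 (E/A), site 5 (K/H), site 9 (A/Q), site 12 (Q/L), site 14 (C/Q), site 16 (N/W).
p = 6/18 = 0.333333.
d = −ln(1 − 0.333333) = −ln(0.666667) = 0.4055.

0.4055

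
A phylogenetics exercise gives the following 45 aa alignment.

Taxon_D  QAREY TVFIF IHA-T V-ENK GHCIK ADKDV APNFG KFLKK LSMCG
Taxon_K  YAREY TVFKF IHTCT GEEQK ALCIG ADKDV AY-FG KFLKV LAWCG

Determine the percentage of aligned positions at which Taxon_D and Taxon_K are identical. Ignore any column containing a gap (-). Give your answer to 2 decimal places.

Excluding the 3 gap columns leaves 42 comparable sites.
Mismatches occur at site 1 (Q/Y), site 9 (I/K), site 13 (A/T), site 16 (V/G), site 19 (N/Q), site 21 (G/A), site 22 (H/L), site 25 (K/G), site 32 (P/Y), site 40 (K/V), site 42 (S/A), site 43 (M/W).
30 of the 42 comparable sites match, so the percent identity is 30/42 × 100 = 71.43%.

71.43%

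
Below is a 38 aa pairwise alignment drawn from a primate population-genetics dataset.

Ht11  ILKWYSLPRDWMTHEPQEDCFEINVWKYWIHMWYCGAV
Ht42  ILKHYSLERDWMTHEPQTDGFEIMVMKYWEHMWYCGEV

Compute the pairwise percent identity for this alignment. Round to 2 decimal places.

Mismatches occur at site 4 (W/H), site 8 (P/E), site 18 (E/T), site 20 (C/G), site 24 (N/M), site 26 (W/M), site 30 (I/E), site 37 (A/E).
30 of the 38 sites match, so the percent identity is 30/38 × 100 = 78.95%.

78.95%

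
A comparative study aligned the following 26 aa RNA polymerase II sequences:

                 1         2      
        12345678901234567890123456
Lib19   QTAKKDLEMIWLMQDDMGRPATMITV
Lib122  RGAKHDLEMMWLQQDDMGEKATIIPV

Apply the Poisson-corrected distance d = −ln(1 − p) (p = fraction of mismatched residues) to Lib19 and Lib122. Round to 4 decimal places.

The sequences differ at positions 1 (Q/R), 2 (T/G), 5 (K/H), 10 (I/M), 13 (M/Q), 19 (R/E), 20 (P/K), 23 (M/I), 25 (T/P).
p = 9/26 = 0.346154.
d = −ln(1 − 0.346154) = −ln(0.653846) = 0.4249.

0.4249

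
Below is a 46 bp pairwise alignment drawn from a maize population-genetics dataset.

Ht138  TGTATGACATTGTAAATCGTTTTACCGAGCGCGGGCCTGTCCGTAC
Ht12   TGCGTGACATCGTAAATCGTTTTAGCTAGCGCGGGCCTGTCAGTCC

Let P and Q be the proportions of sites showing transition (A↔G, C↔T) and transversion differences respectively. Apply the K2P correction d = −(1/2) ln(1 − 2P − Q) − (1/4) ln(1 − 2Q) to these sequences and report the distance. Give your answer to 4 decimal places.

Differing sites — 3:T/C (Ti); 4:A/G (Ti); 11:T/C (Ti); 25:C/G (Tv); 27:G/T (Tv); 42:C/A (Tv); 45:A/C (Tv).
Of the 7 differences, 3 transitions and 4 transversions over 46 sites: P = 3/46 = 0.065217, Q = 4/46 = 0.086957.
d = −0.5·ln(0.782609) − 0.25·ln(0.826086) = −0.5·(-0.245122) − 0.25·(-0.191056) = 0.1703.

0.1703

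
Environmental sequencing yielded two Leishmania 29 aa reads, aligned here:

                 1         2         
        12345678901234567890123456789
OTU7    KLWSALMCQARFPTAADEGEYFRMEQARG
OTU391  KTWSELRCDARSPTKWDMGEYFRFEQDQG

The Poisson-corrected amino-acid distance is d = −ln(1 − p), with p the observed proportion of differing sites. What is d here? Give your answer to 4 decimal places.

Differing sites — 2:L/T; 5:A/E; 7:M/R; 9:Q/D; 12:F/S; 15:A/K; 16:A/W; 18:E/M; 24:M/F; 27:A/D; 28:R/Q.
p = 11/29 = 0.379310.
d = −ln(1 − 0.379310) = −ln(0.620690) = 0.4769.

0.4769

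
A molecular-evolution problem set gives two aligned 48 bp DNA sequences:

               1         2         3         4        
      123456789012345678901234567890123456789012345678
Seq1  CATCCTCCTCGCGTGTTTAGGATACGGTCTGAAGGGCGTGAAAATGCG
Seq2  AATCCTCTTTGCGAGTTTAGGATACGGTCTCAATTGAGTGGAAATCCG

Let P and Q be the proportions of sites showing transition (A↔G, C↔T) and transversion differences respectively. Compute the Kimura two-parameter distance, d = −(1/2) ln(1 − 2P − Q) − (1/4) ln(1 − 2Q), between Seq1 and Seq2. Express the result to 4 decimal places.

Mismatches occur at site 1 (C/A, transversion), site 8 (C/T, transition), site 10 (C/T, transition), site 14 (T/A, transversion), site 31 (G/C, transversion), site 34 (G/T, transversion), site 35 (G/T, transversion), site 37 (C/A, transversion), site 41 (A/G, transition), site 46 (G/C, transversion).
Of the 10 differences, 3 transitions and 7 transversions over 48 sites: P = 3/48 = 0.062500, Q = 7/48 = 0.145833.
d = −0.5·ln(0.729167) − 0.25·ln(0.708334) = −0.5·(-0.315852) − 0.25·(-0.344840) = 0.2441.

0.2441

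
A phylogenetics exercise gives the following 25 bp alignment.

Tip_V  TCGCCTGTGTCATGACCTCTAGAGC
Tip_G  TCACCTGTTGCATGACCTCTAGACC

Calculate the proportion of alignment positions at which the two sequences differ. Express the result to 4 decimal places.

0.1600

The sequences differ at positions 3 (G/A), 9 (G/T), 10 (T/G), 24 (G/C).
There are 4 differences over 25 sites, so p = 4/25 = 0.1600.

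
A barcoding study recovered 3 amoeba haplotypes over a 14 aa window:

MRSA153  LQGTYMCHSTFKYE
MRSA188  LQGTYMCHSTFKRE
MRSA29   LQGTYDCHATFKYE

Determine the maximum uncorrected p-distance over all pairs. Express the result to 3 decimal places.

Pairwise Hamming distances:
  MRSA153 vs MRSA188: 1
  MRSA153 vs MRSA29: 2
  MRSA188 vs MRSA29: 3
The largest is 3 mismatches, between MRSA188 and MRSA29; p = 3/14 = 0.214.

0.214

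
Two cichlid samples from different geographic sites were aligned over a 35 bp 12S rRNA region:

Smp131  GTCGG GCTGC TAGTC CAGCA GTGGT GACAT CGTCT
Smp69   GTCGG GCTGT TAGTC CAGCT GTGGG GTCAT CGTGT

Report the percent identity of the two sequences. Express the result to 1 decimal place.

Differing sites — 10:C/T; 20:A/T; 25:T/G; 27:A/T; 34:C/G.
30 of the 35 sites match, so the percent identity is 30/35 × 100 = 85.7%.

85.7%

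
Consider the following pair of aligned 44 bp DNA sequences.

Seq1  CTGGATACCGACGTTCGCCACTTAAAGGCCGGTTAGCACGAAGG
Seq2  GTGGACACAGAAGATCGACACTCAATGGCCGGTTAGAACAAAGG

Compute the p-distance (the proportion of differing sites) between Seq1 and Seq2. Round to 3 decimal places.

Differing sites — 1:C/G; 6:T/C; 9:C/A; 12:C/A; 14:T/A; 18:C/A; 23:T/C; 26:A/T; 37:C/A; 40:G/A.
There are 10 differences over 44 sites, so p = 10/44 = 0.227.

0.227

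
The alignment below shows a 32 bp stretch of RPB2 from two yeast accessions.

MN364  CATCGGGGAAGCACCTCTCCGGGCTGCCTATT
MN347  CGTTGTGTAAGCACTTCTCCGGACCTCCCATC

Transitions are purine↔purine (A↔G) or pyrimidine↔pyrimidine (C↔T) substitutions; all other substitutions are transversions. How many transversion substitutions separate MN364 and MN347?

Mismatches occur at site 2 (A→G, transition), site 4 (C→T, transition), site 6 (G→T, transversion), site 8 (G→T, transversion), site 15 (C→T, transition), site 23 (G→A, transition), site 25 (T→C, transition), site 26 (G→T, transversion), site 29 (T→C, transition), site 32 (T→C, transition).
Of the 10 differences, 7 transitions and 3 transversions, so the answer is 3.

3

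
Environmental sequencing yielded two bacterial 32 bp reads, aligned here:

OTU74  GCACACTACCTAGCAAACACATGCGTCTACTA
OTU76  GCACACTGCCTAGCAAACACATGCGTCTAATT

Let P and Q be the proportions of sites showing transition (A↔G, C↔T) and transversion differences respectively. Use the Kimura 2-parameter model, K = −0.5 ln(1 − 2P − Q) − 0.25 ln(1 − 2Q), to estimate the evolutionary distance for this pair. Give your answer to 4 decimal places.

Differing sites — 8:A/G (Ti); 30:C/A (Tv); 32:A/T (Tv).
Of the 3 differences, 1 transition and 2 transversions over 32 sites: P = 1/32 = 0.031250, Q = 2/32 = 0.062500.
d = −0.5·ln(0.875000) − 0.25·ln(0.875000) = −0.5·(-0.133531) − 0.25·(-0.133531) = 0.1001.

0.1001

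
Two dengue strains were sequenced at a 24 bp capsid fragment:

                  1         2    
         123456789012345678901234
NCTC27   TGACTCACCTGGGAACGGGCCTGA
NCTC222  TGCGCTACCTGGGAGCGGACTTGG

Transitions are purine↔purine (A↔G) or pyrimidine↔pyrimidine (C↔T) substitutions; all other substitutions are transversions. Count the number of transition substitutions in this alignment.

6

The sequences differ at positions 3 (A/C, transversion), 4 (C/G, transversion), 5 (T/C, transition), 6 (C/T, transition), 15 (A/G, transition), 19 (G/A, transition), 21 (C/T, transition), 24 (A/G, transition).
Of the 8 differences, 6 transitions and 2 transversions, so the answer is 6.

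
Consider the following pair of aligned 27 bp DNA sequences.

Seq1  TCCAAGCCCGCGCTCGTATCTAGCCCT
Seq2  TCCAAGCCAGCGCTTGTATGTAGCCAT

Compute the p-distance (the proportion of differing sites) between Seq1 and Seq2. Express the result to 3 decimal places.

The sequences differ at positions 9 (C/A), 15 (C/T), 20 (C/G), 26 (C/A).
There are 4 differences over 27 sites, so p = 4/27 = 0.148.

0.148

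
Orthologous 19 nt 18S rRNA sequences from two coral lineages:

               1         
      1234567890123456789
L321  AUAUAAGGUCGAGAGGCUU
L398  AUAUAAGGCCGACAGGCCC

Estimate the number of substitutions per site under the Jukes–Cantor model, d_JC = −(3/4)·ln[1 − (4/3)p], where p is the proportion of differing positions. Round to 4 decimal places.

Differing sites — 9:U/C; 13:G/C; 18:U/C; 19:U/C.
p = 4/19 = 0.210526.
d = −0.75 · ln(1 − (4/3)·0.210526) = −0.75 · ln(0.719299) = −0.75 · (-0.329478) = 0.2471.

0.2471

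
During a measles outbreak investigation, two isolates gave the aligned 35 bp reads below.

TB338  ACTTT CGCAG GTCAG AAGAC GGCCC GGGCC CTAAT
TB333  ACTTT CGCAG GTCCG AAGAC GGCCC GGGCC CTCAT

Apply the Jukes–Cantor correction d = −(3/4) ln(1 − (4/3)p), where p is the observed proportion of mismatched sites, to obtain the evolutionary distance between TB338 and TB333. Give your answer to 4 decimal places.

0.0594

Mismatches occur at site 14 (A↔C), site 33 (A↔C).
p = 2/35 = 0.057143.
d = −0.75 · ln(1 − (4/3)·0.057143) = −0.75 · ln(0.923809) = −0.75 · (-0.079250) = 0.0594.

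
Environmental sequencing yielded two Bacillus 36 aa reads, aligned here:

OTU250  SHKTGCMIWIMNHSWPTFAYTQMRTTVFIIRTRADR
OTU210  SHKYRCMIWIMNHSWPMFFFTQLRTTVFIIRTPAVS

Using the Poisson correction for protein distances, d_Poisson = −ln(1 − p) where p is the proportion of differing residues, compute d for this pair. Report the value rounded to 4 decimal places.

Differing sites — 4:T/Y; 5:G/R; 17:T/M; 19:A/F; 20:Y/F; 23:M/L; 33:R/P; 35:D/V; 36:R/S.
p = 9/36 = 0.250000.
d = −ln(1 − 0.250000) = −ln(0.750000) = 0.2877.

0.2877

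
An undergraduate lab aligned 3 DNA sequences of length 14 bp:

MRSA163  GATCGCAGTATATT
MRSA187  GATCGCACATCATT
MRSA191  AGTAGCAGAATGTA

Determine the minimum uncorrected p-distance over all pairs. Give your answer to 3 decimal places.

0.286

Pairwise Hamming distances:
  MRSA163 vs MRSA187: 4
  MRSA163 vs MRSA191: 6
  MRSA187 vs MRSA191: 8
The smallest is 4 mismatches, between MRSA163 and MRSA187; p = 4/14 = 0.286.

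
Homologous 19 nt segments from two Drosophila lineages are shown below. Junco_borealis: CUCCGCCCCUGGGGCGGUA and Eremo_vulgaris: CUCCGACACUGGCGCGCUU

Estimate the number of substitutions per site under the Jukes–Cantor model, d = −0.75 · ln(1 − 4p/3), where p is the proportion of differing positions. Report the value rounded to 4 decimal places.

0.3241

Differing sites — 6:C/A; 8:C/A; 13:G/C; 17:G/C; 19:A/U.
p = 5/19 = 0.263158.
d = −0.75 · ln(1 − (4/3)·0.263158) = −0.75 · ln(0.649123) = −0.75 · (-0.432133) = 0.3241.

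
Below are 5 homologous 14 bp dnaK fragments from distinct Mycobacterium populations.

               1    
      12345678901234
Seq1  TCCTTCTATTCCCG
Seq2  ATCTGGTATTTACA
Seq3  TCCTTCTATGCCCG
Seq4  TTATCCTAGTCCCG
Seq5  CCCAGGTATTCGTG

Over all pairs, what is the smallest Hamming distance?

Pairwise Hamming distances:
  Seq1 vs Seq2: 7
  Seq1 vs Seq3: 1
  Seq1 vs Seq4: 4
  Seq1 vs Seq5: 6
  Seq2 vs Seq3: 8
  Seq2 vs Seq4: 8
  Seq2 vs Seq5: 7
  Seq3 vs Seq4: 5
  Seq3 vs Seq5: 7
  Seq4 vs Seq5: 9
The smallest is 1, between Seq1 and Seq3.

1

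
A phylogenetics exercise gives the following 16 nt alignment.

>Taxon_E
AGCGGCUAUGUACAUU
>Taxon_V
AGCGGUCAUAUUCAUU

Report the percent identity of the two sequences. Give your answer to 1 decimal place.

75.0%

Mismatches occur at site 6 (C→U), site 7 (U→C), site 10 (G→A), site 12 (A→U).
12 of the 16 sites match, so the percent identity is 12/16 × 100 = 75.0%.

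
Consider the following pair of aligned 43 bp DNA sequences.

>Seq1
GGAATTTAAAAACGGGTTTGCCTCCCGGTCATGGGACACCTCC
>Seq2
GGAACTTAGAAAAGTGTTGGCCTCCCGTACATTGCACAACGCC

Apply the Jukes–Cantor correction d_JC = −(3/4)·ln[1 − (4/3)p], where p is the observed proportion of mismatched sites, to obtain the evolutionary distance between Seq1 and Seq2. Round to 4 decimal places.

Mismatches occur at site 5 (T/C), site 9 (A/G), site 13 (C/A), site 15 (G/T), site 19 (T/G), site 28 (G/T), site 29 (T/A), site 33 (G/T), site 35 (G/C), site 39 (C/A), site 41 (T/G).
p = 11/43 = 0.255814.
d = −0.75 · ln(1 − (4/3)·0.255814) = −0.75 · ln(0.658915) = −0.75 · (-0.417161) = 0.3129.

0.3129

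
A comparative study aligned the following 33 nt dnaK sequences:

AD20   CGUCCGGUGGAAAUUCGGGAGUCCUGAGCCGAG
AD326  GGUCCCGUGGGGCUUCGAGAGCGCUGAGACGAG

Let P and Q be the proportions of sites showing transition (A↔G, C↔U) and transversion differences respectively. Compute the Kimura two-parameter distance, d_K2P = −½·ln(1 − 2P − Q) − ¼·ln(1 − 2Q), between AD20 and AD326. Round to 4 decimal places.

0.3406

Differing sites — 1:C/G (Tv); 6:G/C (Tv); 11:A/G (Ti); 12:A/G (Ti); 13:A/C (Tv); 18:G/A (Ti); 22:U/C (Ti); 23:C/G (Tv); 29:C/A (Tv).
Of the 9 differences, 4 transitions and 5 transversions over 33 sites: P = 4/33 = 0.121212, Q = 5/33 = 0.151515.
d = −0.5·ln(0.606061) − 0.25·ln(0.696970) = −0.5·(-0.500775) − 0.25·(-0.361013) = 0.3406.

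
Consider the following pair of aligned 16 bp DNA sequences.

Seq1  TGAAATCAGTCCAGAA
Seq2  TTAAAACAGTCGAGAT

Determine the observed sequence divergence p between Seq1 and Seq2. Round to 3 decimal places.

Differing sites — 2:G/T; 6:T/A; 12:C/G; 16:A/T.
There are 4 differences over 16 sites, so p = 4/16 = 0.250.

0.250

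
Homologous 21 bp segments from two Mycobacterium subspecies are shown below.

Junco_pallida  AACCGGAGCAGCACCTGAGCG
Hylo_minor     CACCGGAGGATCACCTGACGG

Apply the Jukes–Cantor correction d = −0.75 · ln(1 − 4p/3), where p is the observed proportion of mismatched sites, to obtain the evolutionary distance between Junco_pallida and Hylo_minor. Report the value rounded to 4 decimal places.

Differing sites — 1:A/C; 9:C/G; 11:G/T; 19:G/C; 20:C/G.
p = 5/21 = 0.238095.
d = −0.75 · ln(1 − (4/3)·0.238095) = −0.75 · ln(0.682540) = −0.75 · (-0.381934) = 0.2865.

0.2865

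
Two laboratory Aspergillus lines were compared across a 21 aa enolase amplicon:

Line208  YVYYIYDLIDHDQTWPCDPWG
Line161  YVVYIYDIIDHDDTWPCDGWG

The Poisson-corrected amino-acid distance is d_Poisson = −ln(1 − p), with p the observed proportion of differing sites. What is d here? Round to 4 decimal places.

0.2113

Differing sites — 3:Y/V; 8:L/I; 13:Q/D; 19:P/G.
p = 4/21 = 0.190476.
d = −ln(1 − 0.190476) = −ln(0.809524) = 0.2113.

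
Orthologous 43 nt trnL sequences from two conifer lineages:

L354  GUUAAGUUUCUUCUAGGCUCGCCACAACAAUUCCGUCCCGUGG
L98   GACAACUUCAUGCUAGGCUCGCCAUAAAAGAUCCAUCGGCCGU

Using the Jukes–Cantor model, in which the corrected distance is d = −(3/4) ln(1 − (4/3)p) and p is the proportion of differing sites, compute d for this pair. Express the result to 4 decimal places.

Mismatches occur at site 2 (U/A), site 3 (U/C), site 6 (G/C), site 9 (U/C), site 10 (C/A), site 12 (U/G), site 25 (C/U), site 28 (C/A), site 30 (A/G), site 31 (U/A), site 35 (G/A), site 38 (C/G), site 39 (C/G), site 40 (G/C), site 41 (U/C), site 43 (G/U).
p = 16/43 = 0.372093.
d = −0.75 · ln(1 − (4/3)·0.372093) = −0.75 · ln(0.503876) = −0.75 · (-0.685425) = 0.5141.

0.5141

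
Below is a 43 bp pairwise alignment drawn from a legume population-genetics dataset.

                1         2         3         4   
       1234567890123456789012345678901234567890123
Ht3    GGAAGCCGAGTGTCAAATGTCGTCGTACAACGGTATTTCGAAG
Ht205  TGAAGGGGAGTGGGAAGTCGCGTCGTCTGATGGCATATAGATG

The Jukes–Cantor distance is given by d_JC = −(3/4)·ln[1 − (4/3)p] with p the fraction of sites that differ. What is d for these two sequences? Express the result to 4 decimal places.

0.5141

Differing sites — 1:G/T; 6:C/G; 7:C/G; 13:T/G; 14:C/G; 17:A/G; 19:G/C; 20:T/G; 27:A/C; 28:C/T; 29:A/G; 31:C/T; 34:T/C; 37:T/A; 39:C/A; 42:A/T.
p = 16/43 = 0.372093.
d = −0.75 · ln(1 − (4/3)·0.372093) = −0.75 · ln(0.503876) = −0.75 · (-0.685425) = 0.5141.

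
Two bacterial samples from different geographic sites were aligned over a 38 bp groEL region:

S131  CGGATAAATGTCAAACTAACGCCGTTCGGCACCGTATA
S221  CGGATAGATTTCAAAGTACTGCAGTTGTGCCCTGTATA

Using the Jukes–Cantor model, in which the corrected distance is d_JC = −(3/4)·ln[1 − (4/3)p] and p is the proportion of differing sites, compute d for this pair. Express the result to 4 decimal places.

Differing sites — 7:A/G; 10:G/T; 16:C/G; 19:A/C; 20:C/T; 23:C/A; 27:C/G; 28:G/T; 31:A/C; 33:C/T.
p = 10/38 = 0.263158.
d = −0.75 · ln(1 − (4/3)·0.263158) = −0.75 · ln(0.649123) = −0.75 · (-0.432133) = 0.3241.

0.3241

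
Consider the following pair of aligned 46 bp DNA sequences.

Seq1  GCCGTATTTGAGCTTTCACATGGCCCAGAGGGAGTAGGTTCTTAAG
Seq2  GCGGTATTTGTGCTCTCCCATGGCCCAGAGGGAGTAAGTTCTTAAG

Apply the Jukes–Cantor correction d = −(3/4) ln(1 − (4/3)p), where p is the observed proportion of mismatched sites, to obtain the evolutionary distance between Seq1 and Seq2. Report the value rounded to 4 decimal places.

The sequences differ at positions 3 (C/G), 11 (A/T), 15 (T/C), 18 (A/C), 37 (G/A).
p = 5/46 = 0.108696.
d = −0.75 · ln(1 − (4/3)·0.108696) = −0.75 · ln(0.855072) = −0.75 · (-0.156570) = 0.1174.

0.1174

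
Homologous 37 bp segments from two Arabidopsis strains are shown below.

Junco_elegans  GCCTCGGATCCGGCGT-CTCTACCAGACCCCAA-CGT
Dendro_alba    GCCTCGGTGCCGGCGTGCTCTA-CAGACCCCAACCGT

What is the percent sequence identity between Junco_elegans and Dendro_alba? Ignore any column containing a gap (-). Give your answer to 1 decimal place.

94.1%

Excluding the 3 gap columns leaves 34 comparable sites.
Mismatches occur at site 8 (A/T), site 9 (T/G).
32 of the 34 comparable sites match, so the percent identity is 32/34 × 100 = 94.1%.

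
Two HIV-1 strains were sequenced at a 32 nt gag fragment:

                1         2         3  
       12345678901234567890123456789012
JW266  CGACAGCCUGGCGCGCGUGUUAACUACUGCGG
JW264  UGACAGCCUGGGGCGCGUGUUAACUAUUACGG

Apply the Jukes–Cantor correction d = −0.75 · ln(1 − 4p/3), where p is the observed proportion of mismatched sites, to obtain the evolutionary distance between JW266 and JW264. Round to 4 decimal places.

0.1367

Mismatches occur at site 1 (C→U), site 12 (C→G), site 27 (C→U), site 29 (G→A).
p = 4/32 = 0.125000.
d = −0.75 · ln(1 − (4/3)·0.125000) = −0.75 · ln(0.833333) = −0.75 · (-0.182322) = 0.1367.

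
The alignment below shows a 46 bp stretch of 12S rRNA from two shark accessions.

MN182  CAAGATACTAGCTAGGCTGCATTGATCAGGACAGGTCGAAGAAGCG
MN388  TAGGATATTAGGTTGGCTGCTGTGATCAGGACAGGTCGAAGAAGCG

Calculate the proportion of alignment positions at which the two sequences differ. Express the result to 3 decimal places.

The sequences differ at positions 1 (C/T), 3 (A/G), 8 (C/T), 12 (C/G), 14 (A/T), 21 (A/T), 22 (T/G).
There are 7 differences over 46 sites, so p = 7/46 = 0.152.

0.152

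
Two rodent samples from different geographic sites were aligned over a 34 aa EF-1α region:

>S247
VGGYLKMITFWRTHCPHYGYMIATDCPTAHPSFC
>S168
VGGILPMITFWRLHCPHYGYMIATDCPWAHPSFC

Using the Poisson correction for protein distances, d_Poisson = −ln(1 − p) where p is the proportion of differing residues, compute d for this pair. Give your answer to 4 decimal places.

The sequences differ at positions 4 (Y/I), 6 (K/P), 13 (T/L), 28 (T/W).
p = 4/34 = 0.117647.
d = −ln(1 − 0.117647) = −ln(0.882353) = 0.1252.

0.1252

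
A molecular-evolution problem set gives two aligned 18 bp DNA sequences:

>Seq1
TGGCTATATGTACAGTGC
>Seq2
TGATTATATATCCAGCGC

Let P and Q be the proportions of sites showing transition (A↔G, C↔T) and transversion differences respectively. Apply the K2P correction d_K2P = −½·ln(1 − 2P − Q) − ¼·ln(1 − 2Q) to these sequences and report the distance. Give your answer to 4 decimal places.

The sequences differ at positions 3 (G/A, transition), 4 (C/T, transition), 10 (G/A, transition), 12 (A/C, transversion), 16 (T/C, transition).
Of the 5 differences, 4 transitions and 1 transversion over 18 sites: P = 4/18 = 0.222222, Q = 1/18 = 0.055556.
d = −0.5·ln(0.500000) − 0.25·ln(0.888888) = −0.5·(-0.693147) − 0.25·(-0.117784) = 0.3760.

0.3760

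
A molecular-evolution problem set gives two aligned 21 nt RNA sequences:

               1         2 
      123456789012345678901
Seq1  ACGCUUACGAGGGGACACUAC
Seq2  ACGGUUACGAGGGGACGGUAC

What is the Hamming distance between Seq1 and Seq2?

3

The sequences differ at positions 4 (C/G), 17 (A/G), 18 (C/G).
That gives 3 mismatches out of 21 aligned sites, so the Hamming distance is 3.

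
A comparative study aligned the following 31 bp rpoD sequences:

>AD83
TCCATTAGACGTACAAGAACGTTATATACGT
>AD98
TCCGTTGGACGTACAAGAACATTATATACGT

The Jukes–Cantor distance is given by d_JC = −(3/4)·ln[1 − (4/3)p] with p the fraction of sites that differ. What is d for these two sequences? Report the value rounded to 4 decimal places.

0.1036

Mismatches occur at site 4 (A/G), site 7 (A/G), site 21 (G/A).
p = 3/31 = 0.096774.
d = −0.75 · ln(1 − (4/3)·0.096774) = −0.75 · ln(0.870968) = −0.75 · (-0.138150) = 0.1036.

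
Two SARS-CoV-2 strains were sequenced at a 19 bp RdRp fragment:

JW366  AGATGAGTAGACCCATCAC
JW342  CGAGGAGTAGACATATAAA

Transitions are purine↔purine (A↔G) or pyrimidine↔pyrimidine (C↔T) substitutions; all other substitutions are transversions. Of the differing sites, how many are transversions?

Differing sites — 1:A/C (Tv); 4:T/G (Tv); 13:C/A (Tv); 14:C/T (Ti); 17:C/A (Tv); 19:C/A (Tv).
Of the 6 differences, 1 transition and 5 transversions, so the answer is 5.

5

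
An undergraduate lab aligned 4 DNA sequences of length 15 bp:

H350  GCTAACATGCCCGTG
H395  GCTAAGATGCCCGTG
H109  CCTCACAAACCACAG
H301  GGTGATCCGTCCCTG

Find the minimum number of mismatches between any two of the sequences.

Pairwise Hamming distances:
  H350 vs H395: 1
  H350 vs H109: 7
  H350 vs H301: 7
  H395 vs H109: 8
  H395 vs H301: 7
  H109 vs H301: 10
The smallest is 1, between H350 and H395.

1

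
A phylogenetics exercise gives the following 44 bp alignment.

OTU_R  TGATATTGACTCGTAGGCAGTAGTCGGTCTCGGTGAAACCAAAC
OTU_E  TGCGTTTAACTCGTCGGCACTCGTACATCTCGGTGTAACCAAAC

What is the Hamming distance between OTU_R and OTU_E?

11

Differing sites — 3:A/C; 4:T/G; 5:A/T; 8:G/A; 15:A/C; 20:G/C; 22:A/C; 25:C/A; 26:G/C; 27:G/A; 36:A/T.
That gives 11 mismatches out of 44 aligned sites, so the Hamming distance is 11.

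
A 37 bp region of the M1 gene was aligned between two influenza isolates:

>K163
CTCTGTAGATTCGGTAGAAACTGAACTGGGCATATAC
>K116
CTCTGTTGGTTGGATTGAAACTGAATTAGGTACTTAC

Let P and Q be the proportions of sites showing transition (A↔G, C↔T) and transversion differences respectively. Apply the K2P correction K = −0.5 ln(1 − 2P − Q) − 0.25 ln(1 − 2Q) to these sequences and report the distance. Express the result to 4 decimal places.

0.3441

Differing sites — 7:A/T (Tv); 9:A/G (Ti); 12:C/G (Tv); 14:G/A (Ti); 16:A/T (Tv); 26:C/T (Ti); 28:G/A (Ti); 31:C/T (Ti); 33:T/C (Ti); 34:A/T (Tv).
Of the 10 differences, 6 transitions and 4 transversions over 37 sites: P = 6/37 = 0.162162, Q = 4/37 = 0.108108.
d = −0.5·ln(0.567568) − 0.25·ln(0.783784) = −0.5·(-0.566395) − 0.25·(-0.243622) = 0.3441.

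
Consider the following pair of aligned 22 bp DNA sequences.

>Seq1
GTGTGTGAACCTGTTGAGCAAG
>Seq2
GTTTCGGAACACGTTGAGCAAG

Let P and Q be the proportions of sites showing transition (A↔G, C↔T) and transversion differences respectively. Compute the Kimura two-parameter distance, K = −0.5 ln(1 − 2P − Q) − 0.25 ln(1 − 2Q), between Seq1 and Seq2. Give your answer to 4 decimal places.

0.2722

The sequences differ at positions 3 (G/T, transversion), 5 (G/C, transversion), 6 (T/G, transversion), 11 (C/A, transversion), 12 (T/C, transition).
Of the 5 differences, 1 transition and 4 transversions over 22 sites: P = 1/22 = 0.045455, Q = 4/22 = 0.181818.
d = −0.5·ln(0.727272) − 0.25·ln(0.636364) = −0.5·(-0.318455) − 0.25·(-0.451985) = 0.2722.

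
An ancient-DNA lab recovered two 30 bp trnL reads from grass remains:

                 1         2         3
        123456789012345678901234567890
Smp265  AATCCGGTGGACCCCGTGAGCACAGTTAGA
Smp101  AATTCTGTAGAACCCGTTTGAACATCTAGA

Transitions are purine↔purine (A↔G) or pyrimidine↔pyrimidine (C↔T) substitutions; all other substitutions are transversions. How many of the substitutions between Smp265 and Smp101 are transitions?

3

Differing sites — 4:C/T (Ti); 6:G/T (Tv); 9:G/A (Ti); 12:C/A (Tv); 18:G/T (Tv); 19:A/T (Tv); 21:C/A (Tv); 25:G/T (Tv); 26:T/C (Ti).
Of the 9 differences, 3 transitions and 6 transversions, so the answer is 3.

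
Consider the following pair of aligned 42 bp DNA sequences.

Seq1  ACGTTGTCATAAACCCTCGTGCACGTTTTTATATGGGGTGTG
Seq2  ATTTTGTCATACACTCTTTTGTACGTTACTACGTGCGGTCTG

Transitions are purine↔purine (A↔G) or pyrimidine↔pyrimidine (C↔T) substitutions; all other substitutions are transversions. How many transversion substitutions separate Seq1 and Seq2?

Mismatches occur at site 2 (C↔T, transition), site 3 (G↔T, transversion), site 12 (A↔C, transversion), site 15 (C↔T, transition), site 18 (C↔T, transition), site 19 (G↔T, transversion), site 22 (C↔T, transition), site 28 (T↔A, transversion), site 29 (T↔C, transition), site 32 (T↔C, transition), site 33 (A↔G, transition), site 36 (G↔C, transversion), site 40 (G↔C, transversion).
Of the 13 differences, 7 transitions and 6 transversions, so the answer is 6.

6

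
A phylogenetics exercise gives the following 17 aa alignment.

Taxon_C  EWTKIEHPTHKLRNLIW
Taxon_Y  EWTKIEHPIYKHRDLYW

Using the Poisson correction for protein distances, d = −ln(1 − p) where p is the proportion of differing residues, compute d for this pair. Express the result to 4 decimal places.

0.3483

The sequences differ at positions 9 (T/I), 10 (H/Y), 12 (L/H), 14 (N/D), 16 (I/Y).
p = 5/17 = 0.294118.
d = −ln(1 − 0.294118) = −ln(0.705882) = 0.3483.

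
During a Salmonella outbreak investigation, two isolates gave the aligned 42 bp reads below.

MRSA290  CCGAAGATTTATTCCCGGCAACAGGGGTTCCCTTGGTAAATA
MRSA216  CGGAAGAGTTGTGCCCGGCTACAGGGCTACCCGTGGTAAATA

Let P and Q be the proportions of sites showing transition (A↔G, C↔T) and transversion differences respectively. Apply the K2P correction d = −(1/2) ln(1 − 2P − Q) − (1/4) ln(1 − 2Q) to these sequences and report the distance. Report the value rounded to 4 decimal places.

The sequences differ at positions 2 (C/G, transversion), 8 (T/G, transversion), 11 (A/G, transition), 13 (T/G, transversion), 20 (A/T, transversion), 27 (G/C, transversion), 29 (T/A, transversion), 33 (T/G, transversion).
Of the 8 differences, 1 transition and 7 transversions over 42 sites: P = 1/42 = 0.023810, Q = 7/42 = 0.166667.
d = −0.5·ln(0.785713) − 0.25·ln(0.666666) = −0.5·(-0.241164) − 0.25·(-0.405466) = 0.2219.

0.2219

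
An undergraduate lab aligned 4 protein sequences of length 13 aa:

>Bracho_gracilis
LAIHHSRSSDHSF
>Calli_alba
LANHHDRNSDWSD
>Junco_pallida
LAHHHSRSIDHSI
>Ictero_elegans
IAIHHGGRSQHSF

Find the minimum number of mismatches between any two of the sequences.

3

Pairwise Hamming distances:
  Bracho_gracilis vs Calli_alba: 5
  Bracho_gracilis vs Junco_pallida: 3
  Bracho_gracilis vs Ictero_elegans: 5
  Calli_alba vs Junco_pallida: 6
  Calli_alba vs Ictero_elegans: 8
  Junco_pallida vs Ictero_elegans: 8
The smallest is 3, between Bracho_gracilis and Junco_pallida.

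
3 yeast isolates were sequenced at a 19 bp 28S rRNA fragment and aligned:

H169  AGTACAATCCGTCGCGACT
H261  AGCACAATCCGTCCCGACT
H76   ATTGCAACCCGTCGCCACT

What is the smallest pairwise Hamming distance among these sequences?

Pairwise Hamming distances:
  H169 vs H261: 2
  H169 vs H76: 4
  H261 vs H76: 6
The smallest is 2, between H169 and H261.

2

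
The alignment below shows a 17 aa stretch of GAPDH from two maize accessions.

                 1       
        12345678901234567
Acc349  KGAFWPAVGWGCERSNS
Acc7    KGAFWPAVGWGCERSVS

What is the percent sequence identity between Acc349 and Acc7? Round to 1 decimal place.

Differing sites — 16:N/V.
16 of the 17 sites match, so the percent identity is 16/17 × 100 = 94.1%.

94.1%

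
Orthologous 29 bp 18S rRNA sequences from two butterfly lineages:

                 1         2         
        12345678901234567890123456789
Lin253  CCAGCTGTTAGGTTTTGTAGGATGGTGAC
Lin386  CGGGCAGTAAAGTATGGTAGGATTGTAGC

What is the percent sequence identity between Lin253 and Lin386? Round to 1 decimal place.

65.5%

Mismatches occur at site 2 (C↔G), site 3 (A↔G), site 6 (T↔A), site 9 (T↔A), site 11 (G↔A), site 14 (T↔A), site 16 (T↔G), site 24 (G↔T), site 27 (G↔A), site 28 (A↔G).
19 of the 29 sites match, so the percent identity is 19/29 × 100 = 65.5%.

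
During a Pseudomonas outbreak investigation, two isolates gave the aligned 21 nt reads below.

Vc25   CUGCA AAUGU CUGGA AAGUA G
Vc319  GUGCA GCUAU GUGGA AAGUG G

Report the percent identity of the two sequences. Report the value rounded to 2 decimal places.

Mismatches occur at site 1 (C↔G), site 6 (A↔G), site 7 (A↔C), site 9 (G↔A), site 11 (C↔G), site 20 (A↔G).
15 of the 21 sites match, so the percent identity is 15/21 × 100 = 71.43%.

71.43%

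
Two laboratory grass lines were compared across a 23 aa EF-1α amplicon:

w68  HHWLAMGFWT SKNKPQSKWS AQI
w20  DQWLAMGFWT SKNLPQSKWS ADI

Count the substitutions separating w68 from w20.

4

The sequences differ at positions 1 (H/D), 2 (H/Q), 14 (K/L), 22 (Q/D).
That gives 4 mismatches out of 23 aligned sites, so the Hamming distance is 4.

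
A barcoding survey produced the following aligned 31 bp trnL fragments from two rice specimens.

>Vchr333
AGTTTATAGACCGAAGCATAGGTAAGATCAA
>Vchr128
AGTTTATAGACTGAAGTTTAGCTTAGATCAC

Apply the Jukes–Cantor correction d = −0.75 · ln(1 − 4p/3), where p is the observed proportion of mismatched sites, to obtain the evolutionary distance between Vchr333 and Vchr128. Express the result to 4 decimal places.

0.2239

Mismatches occur at site 12 (C→T), site 17 (C→T), site 18 (A→T), site 22 (G→C), site 24 (A→T), site 31 (A→C).
p = 6/31 = 0.193548.
d = −0.75 · ln(1 − (4/3)·0.193548) = −0.75 · ln(0.741936) = −0.75 · (-0.298492) = 0.2239.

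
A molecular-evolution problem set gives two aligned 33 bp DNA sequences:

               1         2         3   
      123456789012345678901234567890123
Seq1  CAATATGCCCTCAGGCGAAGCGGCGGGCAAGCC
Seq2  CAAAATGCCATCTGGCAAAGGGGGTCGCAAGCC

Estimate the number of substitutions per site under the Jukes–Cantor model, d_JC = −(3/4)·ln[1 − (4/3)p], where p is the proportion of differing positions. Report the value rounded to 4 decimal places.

0.2928

The sequences differ at positions 4 (T/A), 10 (C/A), 13 (A/T), 17 (G/A), 21 (C/G), 24 (C/G), 25 (G/T), 26 (G/C).
p = 8/33 = 0.242424.
d = −0.75 · ln(1 − (4/3)·0.242424) = −0.75 · ln(0.676768) = −0.75 · (-0.390427) = 0.2928.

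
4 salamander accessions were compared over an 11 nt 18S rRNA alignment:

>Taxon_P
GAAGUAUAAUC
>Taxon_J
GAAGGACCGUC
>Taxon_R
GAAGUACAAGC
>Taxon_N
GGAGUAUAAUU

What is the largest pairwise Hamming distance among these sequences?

6

Pairwise Hamming distances:
  Taxon_P vs Taxon_J: 4
  Taxon_P vs Taxon_R: 2
  Taxon_P vs Taxon_N: 2
  Taxon_J vs Taxon_R: 4
  Taxon_J vs Taxon_N: 6
  Taxon_R vs Taxon_N: 4
The largest is 6, between Taxon_J and Taxon_N.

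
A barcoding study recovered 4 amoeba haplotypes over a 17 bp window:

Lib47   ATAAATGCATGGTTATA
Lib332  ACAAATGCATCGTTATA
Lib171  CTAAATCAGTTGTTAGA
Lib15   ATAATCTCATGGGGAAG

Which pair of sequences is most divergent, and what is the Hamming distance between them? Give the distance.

11

Pairwise Hamming distances:
  Lib47 vs Lib332: 2
  Lib47 vs Lib171: 6
  Lib47 vs Lib15: 7
  Lib332 vs Lib171: 7
  Lib332 vs Lib15: 9
  Lib171 vs Lib15: 11
The largest is 11, between Lib171 and Lib15.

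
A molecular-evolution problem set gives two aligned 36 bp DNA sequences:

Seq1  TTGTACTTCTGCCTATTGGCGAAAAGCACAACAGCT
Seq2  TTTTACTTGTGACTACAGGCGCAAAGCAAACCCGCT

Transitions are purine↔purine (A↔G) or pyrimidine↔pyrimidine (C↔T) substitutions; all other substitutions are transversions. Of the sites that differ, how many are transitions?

1

Differing sites — 3:G/T (Tv); 9:C/G (Tv); 12:C/A (Tv); 16:T/C (Ti); 17:T/A (Tv); 22:A/C (Tv); 29:C/A (Tv); 31:A/C (Tv); 33:A/C (Tv).
Of the 9 differences, 1 transition and 8 transversions, so the answer is 1.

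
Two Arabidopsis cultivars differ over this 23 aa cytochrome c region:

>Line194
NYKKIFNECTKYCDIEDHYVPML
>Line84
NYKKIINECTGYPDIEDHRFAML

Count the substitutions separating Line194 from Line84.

Mismatches occur at site 6 (F↔I), site 11 (K↔G), site 13 (C↔P), site 19 (Y↔R), site 20 (V↔F), site 21 (P↔A).
That gives 6 mismatches out of 23 aligned sites, so the Hamming distance is 6.

6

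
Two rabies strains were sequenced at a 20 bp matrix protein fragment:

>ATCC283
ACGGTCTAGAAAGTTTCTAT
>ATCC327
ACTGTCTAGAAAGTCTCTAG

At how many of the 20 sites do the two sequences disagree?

3

The sequences differ at positions 3 (G/T), 15 (T/C), 20 (T/G).
That gives 3 mismatches out of 20 aligned sites, so the Hamming distance is 3.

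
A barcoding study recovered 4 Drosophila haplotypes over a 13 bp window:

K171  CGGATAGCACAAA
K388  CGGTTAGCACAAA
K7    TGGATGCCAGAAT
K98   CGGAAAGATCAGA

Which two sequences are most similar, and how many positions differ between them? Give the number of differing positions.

1

Pairwise Hamming distances:
  K171 vs K388: 1
  K171 vs K7: 5
  K171 vs K98: 4
  K388 vs K7: 6
  K388 vs K98: 5
  K7 vs K98: 9
The smallest is 1, between K171 and K388.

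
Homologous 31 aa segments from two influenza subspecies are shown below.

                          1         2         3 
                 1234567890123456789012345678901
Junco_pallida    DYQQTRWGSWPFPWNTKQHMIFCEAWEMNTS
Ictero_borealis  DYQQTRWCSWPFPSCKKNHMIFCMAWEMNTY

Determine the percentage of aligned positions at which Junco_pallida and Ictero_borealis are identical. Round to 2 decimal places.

77.42%

Differing sites — 8:G/C; 14:W/S; 15:N/C; 16:T/K; 18:Q/N; 24:E/M; 31:S/Y.
24 of the 31 sites match, so the percent identity is 24/31 × 100 = 77.42%.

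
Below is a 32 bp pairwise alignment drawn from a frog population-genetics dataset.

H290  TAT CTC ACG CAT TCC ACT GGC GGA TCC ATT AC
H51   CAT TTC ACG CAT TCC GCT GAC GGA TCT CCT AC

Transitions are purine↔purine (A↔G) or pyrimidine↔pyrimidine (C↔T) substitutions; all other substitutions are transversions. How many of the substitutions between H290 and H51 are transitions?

6

Mismatches occur at site 1 (T/C, transition), site 4 (C/T, transition), site 16 (A/G, transition), site 20 (G/A, transition), site 27 (C/T, transition), site 28 (A/C, transversion), site 29 (T/C, transition).
Of the 7 differences, 6 transitions and 1 transversion, so the answer is 6.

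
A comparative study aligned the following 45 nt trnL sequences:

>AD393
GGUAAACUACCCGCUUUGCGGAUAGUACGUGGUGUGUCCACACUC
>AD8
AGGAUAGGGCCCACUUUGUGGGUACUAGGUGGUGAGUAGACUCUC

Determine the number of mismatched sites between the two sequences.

Differing sites — 1:G/A; 3:U/G; 5:A/U; 7:C/G; 8:U/G; 9:A/G; 13:G/A; 19:C/U; 22:A/G; 25:G/C; 28:C/G; 35:U/A; 38:C/A; 39:C/G; 42:A/U.
That gives 15 mismatches out of 45 aligned sites, so the Hamming distance is 15.

15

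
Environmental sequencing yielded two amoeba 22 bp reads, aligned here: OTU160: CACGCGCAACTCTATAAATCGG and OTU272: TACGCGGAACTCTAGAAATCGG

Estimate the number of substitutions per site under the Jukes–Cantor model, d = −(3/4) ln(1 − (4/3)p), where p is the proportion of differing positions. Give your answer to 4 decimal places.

The sequences differ at positions 1 (C/T), 7 (C/G), 15 (T/G).
p = 3/22 = 0.136364.
d = −0.75 · ln(1 − (4/3)·0.136364) = −0.75 · ln(0.818181) = −0.75 · (-0.200672) = 0.1505.

0.1505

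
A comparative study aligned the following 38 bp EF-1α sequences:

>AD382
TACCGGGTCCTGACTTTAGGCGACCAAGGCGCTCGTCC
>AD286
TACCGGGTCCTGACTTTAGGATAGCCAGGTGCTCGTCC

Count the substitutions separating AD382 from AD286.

The sequences differ at positions 21 (C/A), 22 (G/T), 24 (C/G), 26 (A/C), 30 (C/T).
That gives 5 mismatches out of 38 aligned sites, so the Hamming distance is 5.

5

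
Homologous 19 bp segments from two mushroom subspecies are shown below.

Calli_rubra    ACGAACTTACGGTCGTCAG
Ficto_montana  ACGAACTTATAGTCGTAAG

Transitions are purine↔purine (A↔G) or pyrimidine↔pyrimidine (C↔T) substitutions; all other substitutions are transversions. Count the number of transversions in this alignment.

The sequences differ at positions 10 (C/T, transition), 11 (G/A, transition), 17 (C/A, transversion).
Of the 3 differences, 2 transitions and 1 transversion, so the answer is 1.

1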